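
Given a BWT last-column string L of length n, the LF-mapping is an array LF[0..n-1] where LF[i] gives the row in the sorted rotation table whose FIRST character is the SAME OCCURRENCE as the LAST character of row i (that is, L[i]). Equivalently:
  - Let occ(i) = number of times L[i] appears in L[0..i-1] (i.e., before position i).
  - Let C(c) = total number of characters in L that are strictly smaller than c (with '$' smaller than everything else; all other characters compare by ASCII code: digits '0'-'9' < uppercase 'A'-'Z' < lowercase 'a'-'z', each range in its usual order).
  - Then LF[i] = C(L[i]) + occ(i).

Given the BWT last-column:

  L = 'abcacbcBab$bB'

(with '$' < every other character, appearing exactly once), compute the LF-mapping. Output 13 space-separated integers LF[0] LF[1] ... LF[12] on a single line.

Answer: 3 6 10 4 11 7 12 1 5 8 0 9 2

Derivation:
Char counts: '$':1, 'B':2, 'a':3, 'b':4, 'c':3
C (first-col start): C('$')=0, C('B')=1, C('a')=3, C('b')=6, C('c')=10
L[0]='a': occ=0, LF[0]=C('a')+0=3+0=3
L[1]='b': occ=0, LF[1]=C('b')+0=6+0=6
L[2]='c': occ=0, LF[2]=C('c')+0=10+0=10
L[3]='a': occ=1, LF[3]=C('a')+1=3+1=4
L[4]='c': occ=1, LF[4]=C('c')+1=10+1=11
L[5]='b': occ=1, LF[5]=C('b')+1=6+1=7
L[6]='c': occ=2, LF[6]=C('c')+2=10+2=12
L[7]='B': occ=0, LF[7]=C('B')+0=1+0=1
L[8]='a': occ=2, LF[8]=C('a')+2=3+2=5
L[9]='b': occ=2, LF[9]=C('b')+2=6+2=8
L[10]='$': occ=0, LF[10]=C('$')+0=0+0=0
L[11]='b': occ=3, LF[11]=C('b')+3=6+3=9
L[12]='B': occ=1, LF[12]=C('B')+1=1+1=2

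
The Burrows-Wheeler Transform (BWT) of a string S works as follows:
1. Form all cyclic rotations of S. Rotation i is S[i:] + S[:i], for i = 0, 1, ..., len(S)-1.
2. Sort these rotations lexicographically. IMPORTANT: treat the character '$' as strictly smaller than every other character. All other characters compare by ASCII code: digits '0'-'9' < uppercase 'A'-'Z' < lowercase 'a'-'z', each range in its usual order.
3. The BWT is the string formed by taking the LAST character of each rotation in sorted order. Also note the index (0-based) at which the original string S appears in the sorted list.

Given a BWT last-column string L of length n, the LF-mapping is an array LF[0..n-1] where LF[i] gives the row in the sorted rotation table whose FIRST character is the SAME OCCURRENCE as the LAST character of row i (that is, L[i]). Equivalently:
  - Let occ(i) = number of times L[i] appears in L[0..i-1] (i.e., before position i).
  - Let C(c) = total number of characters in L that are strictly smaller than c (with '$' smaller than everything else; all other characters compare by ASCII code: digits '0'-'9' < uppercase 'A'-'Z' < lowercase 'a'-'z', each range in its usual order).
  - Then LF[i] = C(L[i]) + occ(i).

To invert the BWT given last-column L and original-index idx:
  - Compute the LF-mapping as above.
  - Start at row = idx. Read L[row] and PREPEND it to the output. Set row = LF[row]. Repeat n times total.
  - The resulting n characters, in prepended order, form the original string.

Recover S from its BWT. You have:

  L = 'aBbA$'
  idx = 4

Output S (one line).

Answer: bBAa$

Derivation:
LF mapping: 3 2 4 1 0
Walk LF starting at row 4, prepending L[row]:
  step 1: row=4, L[4]='$', prepend. Next row=LF[4]=0
  step 2: row=0, L[0]='a', prepend. Next row=LF[0]=3
  step 3: row=3, L[3]='A', prepend. Next row=LF[3]=1
  step 4: row=1, L[1]='B', prepend. Next row=LF[1]=2
  step 5: row=2, L[2]='b', prepend. Next row=LF[2]=4
Reversed output: bBAa$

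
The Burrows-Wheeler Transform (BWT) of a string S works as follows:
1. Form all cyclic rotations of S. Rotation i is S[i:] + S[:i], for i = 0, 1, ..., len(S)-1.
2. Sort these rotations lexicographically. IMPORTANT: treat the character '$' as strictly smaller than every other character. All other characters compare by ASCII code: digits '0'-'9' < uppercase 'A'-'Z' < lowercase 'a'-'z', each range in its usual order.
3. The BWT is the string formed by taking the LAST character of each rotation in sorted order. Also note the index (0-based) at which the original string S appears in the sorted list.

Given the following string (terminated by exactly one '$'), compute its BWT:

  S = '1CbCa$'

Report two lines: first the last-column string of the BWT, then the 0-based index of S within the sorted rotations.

Answer: a$b1CC
1

Derivation:
All 6 rotations (rotation i = S[i:]+S[:i]):
  rot[0] = 1CbCa$
  rot[1] = CbCa$1
  rot[2] = bCa$1C
  rot[3] = Ca$1Cb
  rot[4] = a$1CbC
  rot[5] = $1CbCa
Sorted (with $ < everything):
  sorted[0] = $1CbCa  (last char: 'a')
  sorted[1] = 1CbCa$  (last char: '$')
  sorted[2] = Ca$1Cb  (last char: 'b')
  sorted[3] = CbCa$1  (last char: '1')
  sorted[4] = a$1CbC  (last char: 'C')
  sorted[5] = bCa$1C  (last char: 'C')
Last column: a$b1CC
Original string S is at sorted index 1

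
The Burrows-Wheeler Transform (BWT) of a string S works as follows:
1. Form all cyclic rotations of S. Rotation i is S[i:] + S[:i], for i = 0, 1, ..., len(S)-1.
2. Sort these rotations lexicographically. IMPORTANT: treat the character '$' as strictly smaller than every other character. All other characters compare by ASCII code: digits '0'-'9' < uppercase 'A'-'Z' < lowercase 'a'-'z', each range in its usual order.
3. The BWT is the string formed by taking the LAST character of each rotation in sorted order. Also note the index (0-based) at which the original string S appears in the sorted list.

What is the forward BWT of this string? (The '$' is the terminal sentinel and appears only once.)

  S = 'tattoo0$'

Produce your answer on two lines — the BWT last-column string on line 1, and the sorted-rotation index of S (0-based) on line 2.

All 8 rotations (rotation i = S[i:]+S[:i]):
  rot[0] = tattoo0$
  rot[1] = attoo0$t
  rot[2] = ttoo0$ta
  rot[3] = too0$tat
  rot[4] = oo0$tatt
  rot[5] = o0$tatto
  rot[6] = 0$tattoo
  rot[7] = $tattoo0
Sorted (with $ < everything):
  sorted[0] = $tattoo0  (last char: '0')
  sorted[1] = 0$tattoo  (last char: 'o')
  sorted[2] = attoo0$t  (last char: 't')
  sorted[3] = o0$tatto  (last char: 'o')
  sorted[4] = oo0$tatt  (last char: 't')
  sorted[5] = tattoo0$  (last char: '$')
  sorted[6] = too0$tat  (last char: 't')
  sorted[7] = ttoo0$ta  (last char: 'a')
Last column: 0otot$ta
Original string S is at sorted index 5

Answer: 0otot$ta
5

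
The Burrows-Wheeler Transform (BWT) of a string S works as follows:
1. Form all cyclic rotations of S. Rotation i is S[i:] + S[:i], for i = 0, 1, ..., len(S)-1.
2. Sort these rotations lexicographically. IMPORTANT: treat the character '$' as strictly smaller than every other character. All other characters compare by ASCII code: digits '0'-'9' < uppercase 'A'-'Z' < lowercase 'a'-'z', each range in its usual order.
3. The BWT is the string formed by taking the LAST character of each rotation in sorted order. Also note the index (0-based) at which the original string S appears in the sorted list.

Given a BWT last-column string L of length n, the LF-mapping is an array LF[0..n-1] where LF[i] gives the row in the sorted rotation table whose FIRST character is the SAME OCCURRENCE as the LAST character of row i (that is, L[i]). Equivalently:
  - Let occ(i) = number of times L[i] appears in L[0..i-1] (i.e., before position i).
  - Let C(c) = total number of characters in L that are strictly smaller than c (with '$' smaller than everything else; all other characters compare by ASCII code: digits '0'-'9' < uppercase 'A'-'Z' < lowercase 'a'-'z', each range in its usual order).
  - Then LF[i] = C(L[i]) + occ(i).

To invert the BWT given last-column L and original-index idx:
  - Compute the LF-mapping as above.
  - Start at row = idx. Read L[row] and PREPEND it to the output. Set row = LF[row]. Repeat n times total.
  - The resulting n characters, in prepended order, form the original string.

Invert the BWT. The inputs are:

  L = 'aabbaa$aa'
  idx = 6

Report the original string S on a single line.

Answer: abaaabaa$

Derivation:
LF mapping: 1 2 7 8 3 4 0 5 6
Walk LF starting at row 6, prepending L[row]:
  step 1: row=6, L[6]='$', prepend. Next row=LF[6]=0
  step 2: row=0, L[0]='a', prepend. Next row=LF[0]=1
  step 3: row=1, L[1]='a', prepend. Next row=LF[1]=2
  step 4: row=2, L[2]='b', prepend. Next row=LF[2]=7
  step 5: row=7, L[7]='a', prepend. Next row=LF[7]=5
  step 6: row=5, L[5]='a', prepend. Next row=LF[5]=4
  step 7: row=4, L[4]='a', prepend. Next row=LF[4]=3
  step 8: row=3, L[3]='b', prepend. Next row=LF[3]=8
  step 9: row=8, L[8]='a', prepend. Next row=LF[8]=6
Reversed output: abaaabaa$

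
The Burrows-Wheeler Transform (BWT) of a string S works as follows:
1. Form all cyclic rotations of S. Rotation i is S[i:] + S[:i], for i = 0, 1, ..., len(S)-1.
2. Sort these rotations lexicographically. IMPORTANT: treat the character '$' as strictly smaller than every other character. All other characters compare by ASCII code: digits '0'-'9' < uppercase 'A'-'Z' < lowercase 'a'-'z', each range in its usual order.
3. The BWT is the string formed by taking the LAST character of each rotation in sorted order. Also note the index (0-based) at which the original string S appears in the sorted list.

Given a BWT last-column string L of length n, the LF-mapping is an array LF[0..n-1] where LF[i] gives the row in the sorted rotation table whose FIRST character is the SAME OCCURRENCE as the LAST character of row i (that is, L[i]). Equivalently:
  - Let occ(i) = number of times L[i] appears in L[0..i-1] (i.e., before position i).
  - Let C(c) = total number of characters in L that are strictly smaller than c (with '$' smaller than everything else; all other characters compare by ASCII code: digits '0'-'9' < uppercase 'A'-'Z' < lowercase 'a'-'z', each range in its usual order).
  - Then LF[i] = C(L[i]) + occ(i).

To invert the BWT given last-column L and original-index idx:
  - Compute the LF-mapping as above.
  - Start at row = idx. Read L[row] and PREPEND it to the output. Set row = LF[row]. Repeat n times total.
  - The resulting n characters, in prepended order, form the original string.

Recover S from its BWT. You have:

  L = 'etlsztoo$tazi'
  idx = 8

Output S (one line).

Answer: tattoosizzle$

Derivation:
LF mapping: 2 8 4 7 11 9 5 6 0 10 1 12 3
Walk LF starting at row 8, prepending L[row]:
  step 1: row=8, L[8]='$', prepend. Next row=LF[8]=0
  step 2: row=0, L[0]='e', prepend. Next row=LF[0]=2
  step 3: row=2, L[2]='l', prepend. Next row=LF[2]=4
  step 4: row=4, L[4]='z', prepend. Next row=LF[4]=11
  step 5: row=11, L[11]='z', prepend. Next row=LF[11]=12
  step 6: row=12, L[12]='i', prepend. Next row=LF[12]=3
  step 7: row=3, L[3]='s', prepend. Next row=LF[3]=7
  step 8: row=7, L[7]='o', prepend. Next row=LF[7]=6
  step 9: row=6, L[6]='o', prepend. Next row=LF[6]=5
  step 10: row=5, L[5]='t', prepend. Next row=LF[5]=9
  step 11: row=9, L[9]='t', prepend. Next row=LF[9]=10
  step 12: row=10, L[10]='a', prepend. Next row=LF[10]=1
  step 13: row=1, L[1]='t', prepend. Next row=LF[1]=8
Reversed output: tattoosizzle$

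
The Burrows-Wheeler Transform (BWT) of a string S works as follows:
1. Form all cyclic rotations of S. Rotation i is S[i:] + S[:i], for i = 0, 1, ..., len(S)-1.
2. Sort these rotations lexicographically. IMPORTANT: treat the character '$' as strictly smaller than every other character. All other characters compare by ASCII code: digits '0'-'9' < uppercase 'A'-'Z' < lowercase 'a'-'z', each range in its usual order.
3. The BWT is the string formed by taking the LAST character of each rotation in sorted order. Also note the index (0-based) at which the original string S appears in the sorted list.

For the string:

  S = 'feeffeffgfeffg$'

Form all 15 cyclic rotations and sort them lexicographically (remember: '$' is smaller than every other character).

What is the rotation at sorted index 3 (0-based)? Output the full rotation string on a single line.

All 15 rotations (rotation i = S[i:]+S[:i]):
  rot[0] = feeffeffgfeffg$
  rot[1] = eeffeffgfeffg$f
  rot[2] = effeffgfeffg$fe
  rot[3] = ffeffgfeffg$fee
  rot[4] = feffgfeffg$feef
  rot[5] = effgfeffg$feeff
  rot[6] = ffgfeffg$feeffe
  rot[7] = fgfeffg$feeffef
  rot[8] = gfeffg$feeffeff
  rot[9] = feffg$feeffeffg
  rot[10] = effg$feeffeffgf
  rot[11] = ffg$feeffeffgfe
  rot[12] = fg$feeffeffgfef
  rot[13] = g$feeffeffgfeff
  rot[14] = $feeffeffgfeffg
Sorted (with $ < everything):
  sorted[0] = $feeffeffgfeffg
  sorted[1] = eeffeffgfeffg$f
  sorted[2] = effeffgfeffg$fe
  sorted[3] = effg$feeffeffgf
  sorted[4] = effgfeffg$feeff
  sorted[5] = feeffeffgfeffg$
  sorted[6] = feffg$feeffeffg
  sorted[7] = feffgfeffg$feef
  sorted[8] = ffeffgfeffg$fee
  sorted[9] = ffg$feeffeffgfe
  sorted[10] = ffgfeffg$feeffe
  sorted[11] = fg$feeffeffgfef
  sorted[12] = fgfeffg$feeffef
  sorted[13] = g$feeffeffgfeff
  sorted[14] = gfeffg$feeffeff
sorted[3] = effg$feeffeffgf

Answer: effg$feeffeffgf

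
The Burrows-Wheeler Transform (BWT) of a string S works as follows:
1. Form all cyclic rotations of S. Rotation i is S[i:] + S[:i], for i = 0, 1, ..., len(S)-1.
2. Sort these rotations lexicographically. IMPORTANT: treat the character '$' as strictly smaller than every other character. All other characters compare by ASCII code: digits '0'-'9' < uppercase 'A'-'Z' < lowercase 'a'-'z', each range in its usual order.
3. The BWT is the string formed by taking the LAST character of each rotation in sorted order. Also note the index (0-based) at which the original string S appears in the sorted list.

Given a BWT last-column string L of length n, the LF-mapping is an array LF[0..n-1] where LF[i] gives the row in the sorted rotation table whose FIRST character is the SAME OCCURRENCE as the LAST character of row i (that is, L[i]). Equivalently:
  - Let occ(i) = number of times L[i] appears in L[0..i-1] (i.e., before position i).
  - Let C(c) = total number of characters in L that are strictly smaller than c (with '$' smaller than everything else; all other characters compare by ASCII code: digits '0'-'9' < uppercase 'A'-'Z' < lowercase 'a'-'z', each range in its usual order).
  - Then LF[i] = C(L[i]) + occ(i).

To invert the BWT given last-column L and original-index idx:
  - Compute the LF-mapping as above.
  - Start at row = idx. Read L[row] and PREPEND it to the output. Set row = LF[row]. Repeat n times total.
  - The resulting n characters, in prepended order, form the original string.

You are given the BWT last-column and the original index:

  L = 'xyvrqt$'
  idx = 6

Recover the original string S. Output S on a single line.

LF mapping: 5 6 4 2 1 3 0
Walk LF starting at row 6, prepending L[row]:
  step 1: row=6, L[6]='$', prepend. Next row=LF[6]=0
  step 2: row=0, L[0]='x', prepend. Next row=LF[0]=5
  step 3: row=5, L[5]='t', prepend. Next row=LF[5]=3
  step 4: row=3, L[3]='r', prepend. Next row=LF[3]=2
  step 5: row=2, L[2]='v', prepend. Next row=LF[2]=4
  step 6: row=4, L[4]='q', prepend. Next row=LF[4]=1
  step 7: row=1, L[1]='y', prepend. Next row=LF[1]=6
Reversed output: yqvrtx$

Answer: yqvrtx$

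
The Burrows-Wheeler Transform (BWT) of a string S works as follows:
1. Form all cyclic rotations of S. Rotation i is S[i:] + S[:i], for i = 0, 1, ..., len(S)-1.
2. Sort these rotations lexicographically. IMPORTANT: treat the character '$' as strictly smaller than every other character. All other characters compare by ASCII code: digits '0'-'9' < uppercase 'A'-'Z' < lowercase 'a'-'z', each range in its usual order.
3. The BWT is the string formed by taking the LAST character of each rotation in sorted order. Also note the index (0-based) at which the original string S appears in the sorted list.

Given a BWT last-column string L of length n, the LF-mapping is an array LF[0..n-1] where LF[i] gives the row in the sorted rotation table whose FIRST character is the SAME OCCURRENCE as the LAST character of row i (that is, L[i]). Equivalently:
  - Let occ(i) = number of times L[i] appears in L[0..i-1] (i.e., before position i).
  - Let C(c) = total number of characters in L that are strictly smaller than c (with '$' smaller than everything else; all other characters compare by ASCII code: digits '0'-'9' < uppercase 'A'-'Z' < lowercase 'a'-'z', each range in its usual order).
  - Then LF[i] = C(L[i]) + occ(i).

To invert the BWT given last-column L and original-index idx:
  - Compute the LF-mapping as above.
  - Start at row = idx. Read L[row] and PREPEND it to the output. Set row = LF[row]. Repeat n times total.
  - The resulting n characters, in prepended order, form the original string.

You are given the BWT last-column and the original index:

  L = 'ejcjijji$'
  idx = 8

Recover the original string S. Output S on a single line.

LF mapping: 2 5 1 6 3 7 8 4 0
Walk LF starting at row 8, prepending L[row]:
  step 1: row=8, L[8]='$', prepend. Next row=LF[8]=0
  step 2: row=0, L[0]='e', prepend. Next row=LF[0]=2
  step 3: row=2, L[2]='c', prepend. Next row=LF[2]=1
  step 4: row=1, L[1]='j', prepend. Next row=LF[1]=5
  step 5: row=5, L[5]='j', prepend. Next row=LF[5]=7
  step 6: row=7, L[7]='i', prepend. Next row=LF[7]=4
  step 7: row=4, L[4]='i', prepend. Next row=LF[4]=3
  step 8: row=3, L[3]='j', prepend. Next row=LF[3]=6
  step 9: row=6, L[6]='j', prepend. Next row=LF[6]=8
Reversed output: jjiijjce$

Answer: jjiijjce$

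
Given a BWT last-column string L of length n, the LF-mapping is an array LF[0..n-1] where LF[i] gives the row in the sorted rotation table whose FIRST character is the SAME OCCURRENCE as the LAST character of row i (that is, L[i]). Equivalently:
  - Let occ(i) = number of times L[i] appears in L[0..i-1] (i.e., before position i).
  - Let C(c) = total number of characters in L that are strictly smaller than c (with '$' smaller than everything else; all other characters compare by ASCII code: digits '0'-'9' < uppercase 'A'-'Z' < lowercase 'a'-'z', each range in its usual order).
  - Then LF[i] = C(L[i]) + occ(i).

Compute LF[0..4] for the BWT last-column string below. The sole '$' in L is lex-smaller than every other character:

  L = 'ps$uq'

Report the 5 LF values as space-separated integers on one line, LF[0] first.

Char counts: '$':1, 'p':1, 'q':1, 's':1, 'u':1
C (first-col start): C('$')=0, C('p')=1, C('q')=2, C('s')=3, C('u')=4
L[0]='p': occ=0, LF[0]=C('p')+0=1+0=1
L[1]='s': occ=0, LF[1]=C('s')+0=3+0=3
L[2]='$': occ=0, LF[2]=C('$')+0=0+0=0
L[3]='u': occ=0, LF[3]=C('u')+0=4+0=4
L[4]='q': occ=0, LF[4]=C('q')+0=2+0=2

Answer: 1 3 0 4 2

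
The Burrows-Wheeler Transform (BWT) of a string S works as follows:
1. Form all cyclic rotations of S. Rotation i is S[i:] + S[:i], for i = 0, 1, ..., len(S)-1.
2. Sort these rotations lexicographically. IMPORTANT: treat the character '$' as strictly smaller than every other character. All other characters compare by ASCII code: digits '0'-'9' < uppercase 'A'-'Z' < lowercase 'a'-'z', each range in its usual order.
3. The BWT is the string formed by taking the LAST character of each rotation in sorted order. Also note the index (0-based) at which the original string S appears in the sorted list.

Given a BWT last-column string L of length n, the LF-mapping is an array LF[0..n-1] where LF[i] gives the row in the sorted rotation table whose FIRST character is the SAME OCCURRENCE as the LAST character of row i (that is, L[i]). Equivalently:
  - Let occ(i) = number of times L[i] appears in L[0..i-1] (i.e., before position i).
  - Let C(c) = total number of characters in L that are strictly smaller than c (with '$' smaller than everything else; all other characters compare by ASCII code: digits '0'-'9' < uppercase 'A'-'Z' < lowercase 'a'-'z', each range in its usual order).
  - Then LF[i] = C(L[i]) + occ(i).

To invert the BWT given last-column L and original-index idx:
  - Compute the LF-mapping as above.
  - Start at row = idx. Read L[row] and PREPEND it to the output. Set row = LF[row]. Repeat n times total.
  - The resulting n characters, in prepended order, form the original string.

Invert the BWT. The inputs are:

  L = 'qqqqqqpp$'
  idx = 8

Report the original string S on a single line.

Answer: qqpqqpqq$

Derivation:
LF mapping: 3 4 5 6 7 8 1 2 0
Walk LF starting at row 8, prepending L[row]:
  step 1: row=8, L[8]='$', prepend. Next row=LF[8]=0
  step 2: row=0, L[0]='q', prepend. Next row=LF[0]=3
  step 3: row=3, L[3]='q', prepend. Next row=LF[3]=6
  step 4: row=6, L[6]='p', prepend. Next row=LF[6]=1
  step 5: row=1, L[1]='q', prepend. Next row=LF[1]=4
  step 6: row=4, L[4]='q', prepend. Next row=LF[4]=7
  step 7: row=7, L[7]='p', prepend. Next row=LF[7]=2
  step 8: row=2, L[2]='q', prepend. Next row=LF[2]=5
  step 9: row=5, L[5]='q', prepend. Next row=LF[5]=8
Reversed output: qqpqqpqq$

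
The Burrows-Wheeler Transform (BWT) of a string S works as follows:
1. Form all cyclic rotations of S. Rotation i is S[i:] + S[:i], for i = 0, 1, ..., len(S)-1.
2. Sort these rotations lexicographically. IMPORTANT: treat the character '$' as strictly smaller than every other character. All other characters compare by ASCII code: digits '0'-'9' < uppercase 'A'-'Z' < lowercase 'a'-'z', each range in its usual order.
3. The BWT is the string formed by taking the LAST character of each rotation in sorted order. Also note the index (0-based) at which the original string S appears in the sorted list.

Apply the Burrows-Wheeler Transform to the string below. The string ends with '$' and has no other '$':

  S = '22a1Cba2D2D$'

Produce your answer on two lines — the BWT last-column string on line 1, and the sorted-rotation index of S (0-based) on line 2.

Answer: Da$Da21222bC
2

Derivation:
All 12 rotations (rotation i = S[i:]+S[:i]):
  rot[0] = 22a1Cba2D2D$
  rot[1] = 2a1Cba2D2D$2
  rot[2] = a1Cba2D2D$22
  rot[3] = 1Cba2D2D$22a
  rot[4] = Cba2D2D$22a1
  rot[5] = ba2D2D$22a1C
  rot[6] = a2D2D$22a1Cb
  rot[7] = 2D2D$22a1Cba
  rot[8] = D2D$22a1Cba2
  rot[9] = 2D$22a1Cba2D
  rot[10] = D$22a1Cba2D2
  rot[11] = $22a1Cba2D2D
Sorted (with $ < everything):
  sorted[0] = $22a1Cba2D2D  (last char: 'D')
  sorted[1] = 1Cba2D2D$22a  (last char: 'a')
  sorted[2] = 22a1Cba2D2D$  (last char: '$')
  sorted[3] = 2D$22a1Cba2D  (last char: 'D')
  sorted[4] = 2D2D$22a1Cba  (last char: 'a')
  sorted[5] = 2a1Cba2D2D$2  (last char: '2')
  sorted[6] = Cba2D2D$22a1  (last char: '1')
  sorted[7] = D$22a1Cba2D2  (last char: '2')
  sorted[8] = D2D$22a1Cba2  (last char: '2')
  sorted[9] = a1Cba2D2D$22  (last char: '2')
  sorted[10] = a2D2D$22a1Cb  (last char: 'b')
  sorted[11] = ba2D2D$22a1C  (last char: 'C')
Last column: Da$Da21222bC
Original string S is at sorted index 2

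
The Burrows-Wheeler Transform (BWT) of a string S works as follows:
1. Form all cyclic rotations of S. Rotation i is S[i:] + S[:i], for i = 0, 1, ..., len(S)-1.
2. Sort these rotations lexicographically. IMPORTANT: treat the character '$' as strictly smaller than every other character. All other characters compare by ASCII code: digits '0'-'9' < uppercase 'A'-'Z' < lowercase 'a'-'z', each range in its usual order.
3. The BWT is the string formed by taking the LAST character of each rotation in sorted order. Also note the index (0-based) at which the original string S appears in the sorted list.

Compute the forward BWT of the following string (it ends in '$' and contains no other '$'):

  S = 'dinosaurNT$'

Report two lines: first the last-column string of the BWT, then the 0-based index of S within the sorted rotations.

All 11 rotations (rotation i = S[i:]+S[:i]):
  rot[0] = dinosaurNT$
  rot[1] = inosaurNT$d
  rot[2] = nosaurNT$di
  rot[3] = osaurNT$din
  rot[4] = saurNT$dino
  rot[5] = aurNT$dinos
  rot[6] = urNT$dinosa
  rot[7] = rNT$dinosau
  rot[8] = NT$dinosaur
  rot[9] = T$dinosaurN
  rot[10] = $dinosaurNT
Sorted (with $ < everything):
  sorted[0] = $dinosaurNT  (last char: 'T')
  sorted[1] = NT$dinosaur  (last char: 'r')
  sorted[2] = T$dinosaurN  (last char: 'N')
  sorted[3] = aurNT$dinos  (last char: 's')
  sorted[4] = dinosaurNT$  (last char: '$')
  sorted[5] = inosaurNT$d  (last char: 'd')
  sorted[6] = nosaurNT$di  (last char: 'i')
  sorted[7] = osaurNT$din  (last char: 'n')
  sorted[8] = rNT$dinosau  (last char: 'u')
  sorted[9] = saurNT$dino  (last char: 'o')
  sorted[10] = urNT$dinosa  (last char: 'a')
Last column: TrNs$dinuoa
Original string S is at sorted index 4

Answer: TrNs$dinuoa
4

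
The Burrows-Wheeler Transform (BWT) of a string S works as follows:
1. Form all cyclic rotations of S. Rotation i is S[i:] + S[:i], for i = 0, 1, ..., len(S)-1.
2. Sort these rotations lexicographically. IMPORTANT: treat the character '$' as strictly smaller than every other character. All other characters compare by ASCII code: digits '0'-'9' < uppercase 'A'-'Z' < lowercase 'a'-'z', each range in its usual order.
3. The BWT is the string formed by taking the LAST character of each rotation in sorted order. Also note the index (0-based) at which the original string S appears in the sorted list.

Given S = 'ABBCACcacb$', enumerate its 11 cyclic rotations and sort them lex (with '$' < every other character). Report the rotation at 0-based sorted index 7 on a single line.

All 11 rotations (rotation i = S[i:]+S[:i]):
  rot[0] = ABBCACcacb$
  rot[1] = BBCACcacb$A
  rot[2] = BCACcacb$AB
  rot[3] = CACcacb$ABB
  rot[4] = ACcacb$ABBC
  rot[5] = Ccacb$ABBCA
  rot[6] = cacb$ABBCAC
  rot[7] = acb$ABBCACc
  rot[8] = cb$ABBCACca
  rot[9] = b$ABBCACcac
  rot[10] = $ABBCACcacb
Sorted (with $ < everything):
  sorted[0] = $ABBCACcacb
  sorted[1] = ABBCACcacb$
  sorted[2] = ACcacb$ABBC
  sorted[3] = BBCACcacb$A
  sorted[4] = BCACcacb$AB
  sorted[5] = CACcacb$ABB
  sorted[6] = Ccacb$ABBCA
  sorted[7] = acb$ABBCACc
  sorted[8] = b$ABBCACcac
  sorted[9] = cacb$ABBCAC
  sorted[10] = cb$ABBCACca
sorted[7] = acb$ABBCACc

Answer: acb$ABBCACc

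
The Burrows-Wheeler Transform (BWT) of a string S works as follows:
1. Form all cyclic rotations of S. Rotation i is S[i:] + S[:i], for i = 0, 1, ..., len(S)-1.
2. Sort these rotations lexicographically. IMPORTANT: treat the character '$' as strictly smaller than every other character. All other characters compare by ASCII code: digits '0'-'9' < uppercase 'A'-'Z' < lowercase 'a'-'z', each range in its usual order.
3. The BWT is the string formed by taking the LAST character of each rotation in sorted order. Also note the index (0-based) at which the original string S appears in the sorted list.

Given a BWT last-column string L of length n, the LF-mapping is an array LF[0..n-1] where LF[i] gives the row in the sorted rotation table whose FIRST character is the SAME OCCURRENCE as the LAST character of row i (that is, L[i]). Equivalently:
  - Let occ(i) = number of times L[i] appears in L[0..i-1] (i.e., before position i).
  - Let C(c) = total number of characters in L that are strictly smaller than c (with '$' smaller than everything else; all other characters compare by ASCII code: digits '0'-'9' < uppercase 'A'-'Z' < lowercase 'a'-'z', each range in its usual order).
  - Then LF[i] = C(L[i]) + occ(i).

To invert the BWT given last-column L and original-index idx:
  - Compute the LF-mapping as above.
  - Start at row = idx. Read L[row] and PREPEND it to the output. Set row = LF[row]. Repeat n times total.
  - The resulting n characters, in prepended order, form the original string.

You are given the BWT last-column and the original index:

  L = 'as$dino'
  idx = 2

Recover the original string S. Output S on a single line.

LF mapping: 1 6 0 2 3 4 5
Walk LF starting at row 2, prepending L[row]:
  step 1: row=2, L[2]='$', prepend. Next row=LF[2]=0
  step 2: row=0, L[0]='a', prepend. Next row=LF[0]=1
  step 3: row=1, L[1]='s', prepend. Next row=LF[1]=6
  step 4: row=6, L[6]='o', prepend. Next row=LF[6]=5
  step 5: row=5, L[5]='n', prepend. Next row=LF[5]=4
  step 6: row=4, L[4]='i', prepend. Next row=LF[4]=3
  step 7: row=3, L[3]='d', prepend. Next row=LF[3]=2
Reversed output: dinosa$

Answer: dinosa$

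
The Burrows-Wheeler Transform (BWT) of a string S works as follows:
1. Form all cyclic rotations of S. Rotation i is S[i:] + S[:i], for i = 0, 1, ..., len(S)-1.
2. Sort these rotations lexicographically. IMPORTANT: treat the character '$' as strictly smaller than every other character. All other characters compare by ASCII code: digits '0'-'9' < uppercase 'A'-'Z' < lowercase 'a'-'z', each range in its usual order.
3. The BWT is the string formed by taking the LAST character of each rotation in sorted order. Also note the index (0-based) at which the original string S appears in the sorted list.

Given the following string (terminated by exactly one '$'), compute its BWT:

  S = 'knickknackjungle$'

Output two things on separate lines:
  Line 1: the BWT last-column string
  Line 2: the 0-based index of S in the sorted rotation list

All 17 rotations (rotation i = S[i:]+S[:i]):
  rot[0] = knickknackjungle$
  rot[1] = nickknackjungle$k
  rot[2] = ickknackjungle$kn
  rot[3] = ckknackjungle$kni
  rot[4] = kknackjungle$knic
  rot[5] = knackjungle$knick
  rot[6] = nackjungle$knickk
  rot[7] = ackjungle$knickkn
  rot[8] = ckjungle$knickkna
  rot[9] = kjungle$knickknac
  rot[10] = jungle$knickknack
  rot[11] = ungle$knickknackj
  rot[12] = ngle$knickknackju
  rot[13] = gle$knickknackjun
  rot[14] = le$knickknackjung
  rot[15] = e$knickknackjungl
  rot[16] = $knickknackjungle
Sorted (with $ < everything):
  sorted[0] = $knickknackjungle  (last char: 'e')
  sorted[1] = ackjungle$knickkn  (last char: 'n')
  sorted[2] = ckjungle$knickkna  (last char: 'a')
  sorted[3] = ckknackjungle$kni  (last char: 'i')
  sorted[4] = e$knickknackjungl  (last char: 'l')
  sorted[5] = gle$knickknackjun  (last char: 'n')
  sorted[6] = ickknackjungle$kn  (last char: 'n')
  sorted[7] = jungle$knickknack  (last char: 'k')
  sorted[8] = kjungle$knickknac  (last char: 'c')
  sorted[9] = kknackjungle$knic  (last char: 'c')
  sorted[10] = knackjungle$knick  (last char: 'k')
  sorted[11] = knickknackjungle$  (last char: '$')
  sorted[12] = le$knickknackjung  (last char: 'g')
  sorted[13] = nackjungle$knickk  (last char: 'k')
  sorted[14] = ngle$knickknackju  (last char: 'u')
  sorted[15] = nickknackjungle$k  (last char: 'k')
  sorted[16] = ungle$knickknackj  (last char: 'j')
Last column: enailnnkcck$gkukj
Original string S is at sorted index 11

Answer: enailnnkcck$gkukj
11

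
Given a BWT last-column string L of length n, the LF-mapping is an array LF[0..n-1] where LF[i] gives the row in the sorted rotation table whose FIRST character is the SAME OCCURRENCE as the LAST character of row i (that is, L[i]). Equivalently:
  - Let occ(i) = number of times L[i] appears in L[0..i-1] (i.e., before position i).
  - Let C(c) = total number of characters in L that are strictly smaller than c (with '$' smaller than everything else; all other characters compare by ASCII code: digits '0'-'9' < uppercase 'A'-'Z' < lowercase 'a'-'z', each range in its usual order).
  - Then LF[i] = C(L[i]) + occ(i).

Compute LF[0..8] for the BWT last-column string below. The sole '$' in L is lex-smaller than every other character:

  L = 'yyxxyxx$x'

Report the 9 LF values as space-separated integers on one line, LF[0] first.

Char counts: '$':1, 'x':5, 'y':3
C (first-col start): C('$')=0, C('x')=1, C('y')=6
L[0]='y': occ=0, LF[0]=C('y')+0=6+0=6
L[1]='y': occ=1, LF[1]=C('y')+1=6+1=7
L[2]='x': occ=0, LF[2]=C('x')+0=1+0=1
L[3]='x': occ=1, LF[3]=C('x')+1=1+1=2
L[4]='y': occ=2, LF[4]=C('y')+2=6+2=8
L[5]='x': occ=2, LF[5]=C('x')+2=1+2=3
L[6]='x': occ=3, LF[6]=C('x')+3=1+3=4
L[7]='$': occ=0, LF[7]=C('$')+0=0+0=0
L[8]='x': occ=4, LF[8]=C('x')+4=1+4=5

Answer: 6 7 1 2 8 3 4 0 5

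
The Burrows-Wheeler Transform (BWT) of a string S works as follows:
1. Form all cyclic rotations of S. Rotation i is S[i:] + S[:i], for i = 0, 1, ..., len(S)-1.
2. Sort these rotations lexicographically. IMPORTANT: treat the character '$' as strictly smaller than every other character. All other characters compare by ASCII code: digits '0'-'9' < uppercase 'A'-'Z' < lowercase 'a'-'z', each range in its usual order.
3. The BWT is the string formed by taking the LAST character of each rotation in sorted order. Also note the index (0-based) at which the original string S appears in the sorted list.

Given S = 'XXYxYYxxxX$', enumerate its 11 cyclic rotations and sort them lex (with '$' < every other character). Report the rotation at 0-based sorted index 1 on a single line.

All 11 rotations (rotation i = S[i:]+S[:i]):
  rot[0] = XXYxYYxxxX$
  rot[1] = XYxYYxxxX$X
  rot[2] = YxYYxxxX$XX
  rot[3] = xYYxxxX$XXY
  rot[4] = YYxxxX$XXYx
  rot[5] = YxxxX$XXYxY
  rot[6] = xxxX$XXYxYY
  rot[7] = xxX$XXYxYYx
  rot[8] = xX$XXYxYYxx
  rot[9] = X$XXYxYYxxx
  rot[10] = $XXYxYYxxxX
Sorted (with $ < everything):
  sorted[0] = $XXYxYYxxxX
  sorted[1] = X$XXYxYYxxx
  sorted[2] = XXYxYYxxxX$
  sorted[3] = XYxYYxxxX$X
  sorted[4] = YYxxxX$XXYx
  sorted[5] = YxYYxxxX$XX
  sorted[6] = YxxxX$XXYxY
  sorted[7] = xX$XXYxYYxx
  sorted[8] = xYYxxxX$XXY
  sorted[9] = xxX$XXYxYYx
  sorted[10] = xxxX$XXYxYY
sorted[1] = X$XXYxYYxxx

Answer: X$XXYxYYxxx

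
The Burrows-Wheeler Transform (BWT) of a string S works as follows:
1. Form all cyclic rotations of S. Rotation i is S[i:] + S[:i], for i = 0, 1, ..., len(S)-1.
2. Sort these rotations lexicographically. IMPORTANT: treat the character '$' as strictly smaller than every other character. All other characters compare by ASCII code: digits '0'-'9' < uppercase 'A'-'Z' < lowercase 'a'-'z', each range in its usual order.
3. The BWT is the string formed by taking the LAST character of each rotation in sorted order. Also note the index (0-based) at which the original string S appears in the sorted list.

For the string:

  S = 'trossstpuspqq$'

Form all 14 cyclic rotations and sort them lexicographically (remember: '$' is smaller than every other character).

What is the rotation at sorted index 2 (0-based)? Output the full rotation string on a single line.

Answer: pqq$trossstpus

Derivation:
All 14 rotations (rotation i = S[i:]+S[:i]):
  rot[0] = trossstpuspqq$
  rot[1] = rossstpuspqq$t
  rot[2] = ossstpuspqq$tr
  rot[3] = ssstpuspqq$tro
  rot[4] = sstpuspqq$tros
  rot[5] = stpuspqq$tross
  rot[6] = tpuspqq$trosss
  rot[7] = puspqq$trossst
  rot[8] = uspqq$trossstp
  rot[9] = spqq$trossstpu
  rot[10] = pqq$trossstpus
  rot[11] = qq$trossstpusp
  rot[12] = q$trossstpuspq
  rot[13] = $trossstpuspqq
Sorted (with $ < everything):
  sorted[0] = $trossstpuspqq
  sorted[1] = ossstpuspqq$tr
  sorted[2] = pqq$trossstpus
  sorted[3] = puspqq$trossst
  sorted[4] = q$trossstpuspq
  sorted[5] = qq$trossstpusp
  sorted[6] = rossstpuspqq$t
  sorted[7] = spqq$trossstpu
  sorted[8] = ssstpuspqq$tro
  sorted[9] = sstpuspqq$tros
  sorted[10] = stpuspqq$tross
  sorted[11] = tpuspqq$trosss
  sorted[12] = trossstpuspqq$
  sorted[13] = uspqq$trossstp
sorted[2] = pqq$trossstpus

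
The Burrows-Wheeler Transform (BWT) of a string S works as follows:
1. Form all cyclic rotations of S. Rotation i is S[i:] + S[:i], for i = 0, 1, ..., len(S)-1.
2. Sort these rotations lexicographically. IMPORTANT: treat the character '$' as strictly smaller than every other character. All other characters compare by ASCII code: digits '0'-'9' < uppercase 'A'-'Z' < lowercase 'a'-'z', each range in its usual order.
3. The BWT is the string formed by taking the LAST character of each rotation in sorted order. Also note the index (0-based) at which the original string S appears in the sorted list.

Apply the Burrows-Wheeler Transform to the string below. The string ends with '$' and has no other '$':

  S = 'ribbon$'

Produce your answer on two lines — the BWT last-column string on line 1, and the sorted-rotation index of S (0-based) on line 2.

All 7 rotations (rotation i = S[i:]+S[:i]):
  rot[0] = ribbon$
  rot[1] = ibbon$r
  rot[2] = bbon$ri
  rot[3] = bon$rib
  rot[4] = on$ribb
  rot[5] = n$ribbo
  rot[6] = $ribbon
Sorted (with $ < everything):
  sorted[0] = $ribbon  (last char: 'n')
  sorted[1] = bbon$ri  (last char: 'i')
  sorted[2] = bon$rib  (last char: 'b')
  sorted[3] = ibbon$r  (last char: 'r')
  sorted[4] = n$ribbo  (last char: 'o')
  sorted[5] = on$ribb  (last char: 'b')
  sorted[6] = ribbon$  (last char: '$')
Last column: nibrob$
Original string S is at sorted index 6

Answer: nibrob$
6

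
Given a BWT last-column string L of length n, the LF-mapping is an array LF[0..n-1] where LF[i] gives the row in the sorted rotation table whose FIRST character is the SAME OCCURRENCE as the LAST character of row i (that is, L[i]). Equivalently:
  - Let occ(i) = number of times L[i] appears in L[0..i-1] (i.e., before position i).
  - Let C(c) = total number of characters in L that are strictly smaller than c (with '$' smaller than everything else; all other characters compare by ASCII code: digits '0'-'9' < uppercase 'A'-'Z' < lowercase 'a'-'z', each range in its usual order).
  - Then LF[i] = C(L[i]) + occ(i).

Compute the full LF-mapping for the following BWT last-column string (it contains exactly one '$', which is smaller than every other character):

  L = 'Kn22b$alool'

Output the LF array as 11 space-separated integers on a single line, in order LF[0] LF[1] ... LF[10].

Answer: 3 8 1 2 5 0 4 6 9 10 7

Derivation:
Char counts: '$':1, '2':2, 'K':1, 'a':1, 'b':1, 'l':2, 'n':1, 'o':2
C (first-col start): C('$')=0, C('2')=1, C('K')=3, C('a')=4, C('b')=5, C('l')=6, C('n')=8, C('o')=9
L[0]='K': occ=0, LF[0]=C('K')+0=3+0=3
L[1]='n': occ=0, LF[1]=C('n')+0=8+0=8
L[2]='2': occ=0, LF[2]=C('2')+0=1+0=1
L[3]='2': occ=1, LF[3]=C('2')+1=1+1=2
L[4]='b': occ=0, LF[4]=C('b')+0=5+0=5
L[5]='$': occ=0, LF[5]=C('$')+0=0+0=0
L[6]='a': occ=0, LF[6]=C('a')+0=4+0=4
L[7]='l': occ=0, LF[7]=C('l')+0=6+0=6
L[8]='o': occ=0, LF[8]=C('o')+0=9+0=9
L[9]='o': occ=1, LF[9]=C('o')+1=9+1=10
L[10]='l': occ=1, LF[10]=C('l')+1=6+1=7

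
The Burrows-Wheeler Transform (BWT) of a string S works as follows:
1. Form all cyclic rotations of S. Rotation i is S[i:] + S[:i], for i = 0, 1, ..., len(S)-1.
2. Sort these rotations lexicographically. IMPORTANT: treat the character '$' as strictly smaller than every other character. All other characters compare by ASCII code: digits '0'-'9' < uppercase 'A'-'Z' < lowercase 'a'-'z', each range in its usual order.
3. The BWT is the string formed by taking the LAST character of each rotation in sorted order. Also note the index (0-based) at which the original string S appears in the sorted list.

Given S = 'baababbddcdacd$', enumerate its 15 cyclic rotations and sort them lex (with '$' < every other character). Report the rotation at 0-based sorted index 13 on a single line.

All 15 rotations (rotation i = S[i:]+S[:i]):
  rot[0] = baababbddcdacd$
  rot[1] = aababbddcdacd$b
  rot[2] = ababbddcdacd$ba
  rot[3] = babbddcdacd$baa
  rot[4] = abbddcdacd$baab
  rot[5] = bbddcdacd$baaba
  rot[6] = bddcdacd$baabab
  rot[7] = ddcdacd$baababb
  rot[8] = dcdacd$baababbd
  rot[9] = cdacd$baababbdd
  rot[10] = dacd$baababbddc
  rot[11] = acd$baababbddcd
  rot[12] = cd$baababbddcda
  rot[13] = d$baababbddcdac
  rot[14] = $baababbddcdacd
Sorted (with $ < everything):
  sorted[0] = $baababbddcdacd
  sorted[1] = aababbddcdacd$b
  sorted[2] = ababbddcdacd$ba
  sorted[3] = abbddcdacd$baab
  sorted[4] = acd$baababbddcd
  sorted[5] = baababbddcdacd$
  sorted[6] = babbddcdacd$baa
  sorted[7] = bbddcdacd$baaba
  sorted[8] = bddcdacd$baabab
  sorted[9] = cd$baababbddcda
  sorted[10] = cdacd$baababbdd
  sorted[11] = d$baababbddcdac
  sorted[12] = dacd$baababbddc
  sorted[13] = dcdacd$baababbd
  sorted[14] = ddcdacd$baababb
sorted[13] = dcdacd$baababbd

Answer: dcdacd$baababbd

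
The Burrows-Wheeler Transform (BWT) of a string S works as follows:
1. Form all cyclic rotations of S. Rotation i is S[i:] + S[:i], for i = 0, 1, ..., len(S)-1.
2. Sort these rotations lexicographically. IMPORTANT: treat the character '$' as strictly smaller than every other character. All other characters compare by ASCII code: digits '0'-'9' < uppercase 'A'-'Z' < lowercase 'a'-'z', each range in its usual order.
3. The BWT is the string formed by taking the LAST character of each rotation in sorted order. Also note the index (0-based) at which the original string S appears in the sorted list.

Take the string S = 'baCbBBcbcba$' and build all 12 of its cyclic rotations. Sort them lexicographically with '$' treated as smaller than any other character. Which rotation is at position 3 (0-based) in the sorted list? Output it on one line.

Answer: CbBBcbcba$ba

Derivation:
All 12 rotations (rotation i = S[i:]+S[:i]):
  rot[0] = baCbBBcbcba$
  rot[1] = aCbBBcbcba$b
  rot[2] = CbBBcbcba$ba
  rot[3] = bBBcbcba$baC
  rot[4] = BBcbcba$baCb
  rot[5] = Bcbcba$baCbB
  rot[6] = cbcba$baCbBB
  rot[7] = bcba$baCbBBc
  rot[8] = cba$baCbBBcb
  rot[9] = ba$baCbBBcbc
  rot[10] = a$baCbBBcbcb
  rot[11] = $baCbBBcbcba
Sorted (with $ < everything):
  sorted[0] = $baCbBBcbcba
  sorted[1] = BBcbcba$baCb
  sorted[2] = Bcbcba$baCbB
  sorted[3] = CbBBcbcba$ba
  sorted[4] = a$baCbBBcbcb
  sorted[5] = aCbBBcbcba$b
  sorted[6] = bBBcbcba$baC
  sorted[7] = ba$baCbBBcbc
  sorted[8] = baCbBBcbcba$
  sorted[9] = bcba$baCbBBc
  sorted[10] = cba$baCbBBcb
  sorted[11] = cbcba$baCbBB
sorted[3] = CbBBcbcba$ba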